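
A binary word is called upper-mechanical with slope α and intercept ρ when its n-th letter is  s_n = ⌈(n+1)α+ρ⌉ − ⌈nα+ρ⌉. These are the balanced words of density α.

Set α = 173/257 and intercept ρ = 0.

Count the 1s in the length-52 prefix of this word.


#1s = Σ_{n=0}^{51} s_n = Σ_{n=0}^{51} (⌈(n+1)α+ρ⌉ − ⌈nα+ρ⌉)
the sum telescopes: every ⌈nα+ρ⌉ with 0 < n < 52 appears once with + and once with −, leaving ⌈52α+ρ⌉ − ⌈0·α+ρ⌉
52α + ρ = (52·173) / 257 = 8996/257
ρ = 0/257
⌈8996/257⌉ = 36,  ⌈0/257⌉ = 0
#1s = 36 − 0 = 36

36


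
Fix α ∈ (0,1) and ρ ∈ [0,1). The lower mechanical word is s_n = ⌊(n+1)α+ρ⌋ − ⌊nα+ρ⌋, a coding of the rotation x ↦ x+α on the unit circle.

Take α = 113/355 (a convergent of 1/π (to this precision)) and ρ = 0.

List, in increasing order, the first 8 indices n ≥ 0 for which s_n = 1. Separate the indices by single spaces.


n=0: ⌊113/355⌋−⌊0/355⌋ = 0−0 = 0
n=1: ⌊226/355⌋−⌊113/355⌋ = 0−0 = 0
n=2: ⌊339/355⌋−⌊226/355⌋ = 0−0 = 0
n=3: ⌊452/355⌋−⌊339/355⌋ = 1−0 = 1  ← one
n=4: ⌊565/355⌋−⌊452/355⌋ = 1−1 = 0
n=5: ⌊678/355⌋−⌊565/355⌋ = 1−1 = 0
n=6: ⌊791/355⌋−⌊678/355⌋ = 2−1 = 1  ← one
n=7: ⌊904/355⌋−⌊791/355⌋ = 2−2 = 0
n=8: ⌊1017/355⌋−⌊904/355⌋ = 2−2 = 0
n=9: ⌊1130/355⌋−⌊1017/355⌋ = 3−2 = 1  ← one
n=10: ⌊1243/355⌋−⌊1130/355⌋ = 3−3 = 0
n=11: ⌊1356/355⌋−⌊1243/355⌋ = 3−3 = 0
n=12: ⌊1469/355⌋−⌊1356/355⌋ = 4−3 = 1  ← one
n=13: ⌊1582/355⌋−⌊1469/355⌋ = 4−4 = 0
n=14: ⌊1695/355⌋−⌊1582/355⌋ = 4−4 = 0
n=15: ⌊1808/355⌋−⌊1695/355⌋ = 5−4 = 1  ← one
n=16: ⌊1921/355⌋−⌊1808/355⌋ = 5−5 = 0
n=17: ⌊2034/355⌋−⌊1921/355⌋ = 5−5 = 0
n=18: ⌊2147/355⌋−⌊2034/355⌋ = 6−5 = 1  ← one
n=19: ⌊2260/355⌋−⌊2147/355⌋ = 6−6 = 0
n=20: ⌊2373/355⌋−⌊2260/355⌋ = 6−6 = 0
n=21: ⌊2486/355⌋−⌊2373/355⌋ = 7−6 = 1  ← one
n=22: ⌊2599/355⌋−⌊2486/355⌋ = 7−7 = 0
n=23: ⌊2712/355⌋−⌊2599/355⌋ = 7−7 = 0
n=24: ⌊2825/355⌋−⌊2712/355⌋ = 7−7 = 0
n=25: ⌊2938/355⌋−⌊2825/355⌋ = 8−7 = 1  ← one
positions of the first 8 ones: 3 6 9 12 15 18 21 25

3 6 9 12 15 18 21 25


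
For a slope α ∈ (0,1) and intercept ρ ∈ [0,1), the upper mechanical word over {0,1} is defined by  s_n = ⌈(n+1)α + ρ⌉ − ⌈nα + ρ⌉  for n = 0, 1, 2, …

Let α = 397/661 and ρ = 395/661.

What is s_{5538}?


1

(n+1)α + ρ = (5539·397 + 395) / 661 = 2199378/661
nα + ρ     = (5538·397 + 395) / 661 = 2198981/661
⌈2199378/661⌉ = 3328,  ⌈2198981/661⌉ = 3327
s_{5538} = 3328 − 3327 = 1


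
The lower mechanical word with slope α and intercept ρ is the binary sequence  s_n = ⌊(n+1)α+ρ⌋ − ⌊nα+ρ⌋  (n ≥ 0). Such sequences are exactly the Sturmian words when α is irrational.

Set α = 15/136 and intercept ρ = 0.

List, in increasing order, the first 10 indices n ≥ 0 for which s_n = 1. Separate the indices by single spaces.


9 18 27 36 45 54 63 72 81 90

n=0: ⌊15/136⌋−⌊0/136⌋ = 0−0 = 0
n=1: ⌊30/136⌋−⌊15/136⌋ = 0−0 = 0
  …
n=9: ⌊150/136⌋−⌊135/136⌋ = 1−0 = 1  ← one
n=10: ⌊165/136⌋−⌊150/136⌋ = 1−1 = 0
n=11: ⌊180/136⌋−⌊165/136⌋ = 1−1 = 0
  …
n=18: ⌊285/136⌋−⌊270/136⌋ = 2−1 = 1  ← one
n=19: ⌊300/136⌋−⌊285/136⌋ = 2−2 = 0
n=20: ⌊315/136⌋−⌊300/136⌋ = 2−2 = 0
  …
n=27: ⌊420/136⌋−⌊405/136⌋ = 3−2 = 1  ← one
n=28: ⌊435/136⌋−⌊420/136⌋ = 3−3 = 0
n=29: ⌊450/136⌋−⌊435/136⌋ = 3−3 = 0
  …
n=36: ⌊555/136⌋−⌊540/136⌋ = 4−3 = 1  ← one
n=37: ⌊570/136⌋−⌊555/136⌋ = 4−4 = 0
n=38: ⌊585/136⌋−⌊570/136⌋ = 4−4 = 0
  …
n=45: ⌊690/136⌋−⌊675/136⌋ = 5−4 = 1  ← one
n=46: ⌊705/136⌋−⌊690/136⌋ = 5−5 = 0
n=47: ⌊720/136⌋−⌊705/136⌋ = 5−5 = 0
  …
n=54: ⌊825/136⌋−⌊810/136⌋ = 6−5 = 1  ← one
n=55: ⌊840/136⌋−⌊825/136⌋ = 6−6 = 0
n=56: ⌊855/136⌋−⌊840/136⌋ = 6−6 = 0
  …
n=63: ⌊960/136⌋−⌊945/136⌋ = 7−6 = 1  ← one
n=64: ⌊975/136⌋−⌊960/136⌋ = 7−7 = 0
n=65: ⌊990/136⌋−⌊975/136⌋ = 7−7 = 0
  …
n=72: ⌊1095/136⌋−⌊1080/136⌋ = 8−7 = 1  ← one
n=73: ⌊1110/136⌋−⌊1095/136⌋ = 8−8 = 0
n=74: ⌊1125/136⌋−⌊1110/136⌋ = 8−8 = 0
  …
n=81: ⌊1230/136⌋−⌊1215/136⌋ = 9−8 = 1  ← one
n=82: ⌊1245/136⌋−⌊1230/136⌋ = 9−9 = 0
n=83: ⌊1260/136⌋−⌊1245/136⌋ = 9−9 = 0
  …
n=90: ⌊1365/136⌋−⌊1350/136⌋ = 10−9 = 1  ← one
positions of the first 10 ones: 9 18 27 36 45 54 63 72 81 90


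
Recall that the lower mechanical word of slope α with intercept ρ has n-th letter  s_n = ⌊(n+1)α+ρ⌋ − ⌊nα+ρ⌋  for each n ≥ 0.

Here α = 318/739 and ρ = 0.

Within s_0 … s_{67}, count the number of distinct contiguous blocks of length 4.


t_n = ⌊(n·318)/739⌋ for n = 0 … 68:
  n=0…9: ⌊0/739⌋=0 ⌊318/739⌋=0 ⌊636/739⌋=0 ⌊954/739⌋=1 ⌊1272/739⌋=1 ⌊1590/739⌋=2 ⌊1908/739⌋=2 ⌊2226/739⌋=3 ⌊2544/739⌋=3 ⌊2862/739⌋=3
  n=10…19: ⌊3180/739⌋=4 ⌊3498/739⌋=4 ⌊3816/739⌋=5 ⌊4134/739⌋=5 ⌊4452/739⌋=6 ⌊4770/739⌋=6 ⌊5088/739⌋=6 ⌊5406/739⌋=7 ⌊5724/739⌋=7 ⌊6042/739⌋=8
  n=20…29: ⌊6360/739⌋=8 ⌊6678/739⌋=9 ⌊6996/739⌋=9 ⌊7314/739⌋=9 ⌊7632/739⌋=10 ⌊7950/739⌋=10 ⌊8268/739⌋=11 ⌊8586/739⌋=11 ⌊8904/739⌋=12 ⌊9222/739⌋=12
  n=30…39: ⌊9540/739⌋=12 ⌊9858/739⌋=13 ⌊10176/739⌋=13 ⌊10494/739⌋=14 ⌊10812/739⌋=14 ⌊11130/739⌋=15 ⌊11448/739⌋=15 ⌊11766/739⌋=15 ⌊12084/739⌋=16 ⌊12402/739⌋=16
  n=40…49: ⌊12720/739⌋=17 ⌊13038/739⌋=17 ⌊13356/739⌋=18 ⌊13674/739⌋=18 ⌊13992/739⌋=18 ⌊14310/739⌋=19 ⌊14628/739⌋=19 ⌊14946/739⌋=20 ⌊15264/739⌋=20 ⌊15582/739⌋=21
  n=50…59: ⌊15900/739⌋=21 ⌊16218/739⌋=21 ⌊16536/739⌋=22 ⌊16854/739⌋=22 ⌊17172/739⌋=23 ⌊17490/739⌋=23 ⌊17808/739⌋=24 ⌊18126/739⌋=24 ⌊18444/739⌋=24 ⌊18762/739⌋=25
  n=60…68: ⌊19080/739⌋=25 ⌊19398/739⌋=26 ⌊19716/739⌋=26 ⌊20034/739⌋=27 ⌊20352/739⌋=27 ⌊20670/739⌋=27 ⌊20988/739⌋=28 ⌊21306/739⌋=28 ⌊21624/739⌋=29
s_n = t_(n+1) − t_n for n = 0 … 67 gives
prefix = 00101010010101001010100101010010101001010100101010010101001010100101
slide a length-4 window over [0..3] … [64..67] (65 windows); first occurrence of each distinct factor:
  [  0..  3] 0010
  [  1..  4] 0101
  [  2..  5] 1010
  [  5..  8] 0100
  [  6..  9] 1001
  (the other 60 windows repeat one of these)
distinct factors: {0010, 0100, 0101, 1001, 1010}
count = 5  (Sturmian bound for length 4 is 5)

5


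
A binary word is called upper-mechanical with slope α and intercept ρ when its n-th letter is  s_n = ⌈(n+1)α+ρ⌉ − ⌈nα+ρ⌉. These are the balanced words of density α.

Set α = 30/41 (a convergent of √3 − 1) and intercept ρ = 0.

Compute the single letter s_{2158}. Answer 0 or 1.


(n+1)α + ρ = (2159·30) / 41 = 64770/41
nα + ρ     = (2158·30) / 41 = 64740/41
⌈64770/41⌉ = 1580,  ⌈64740/41⌉ = 1580
s_{2158} = 1580 − 1580 = 0

0


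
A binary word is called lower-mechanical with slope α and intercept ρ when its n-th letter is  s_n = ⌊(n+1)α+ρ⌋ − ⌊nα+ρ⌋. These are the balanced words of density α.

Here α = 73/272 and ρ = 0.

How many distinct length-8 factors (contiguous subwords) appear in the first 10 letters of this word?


3

t_n = ⌊(n·73)/272⌋ for n = 0 … 10:
  n=0…9: ⌊0/272⌋=0 ⌊73/272⌋=0 ⌊146/272⌋=0 ⌊219/272⌋=0 ⌊292/272⌋=1 ⌊365/272⌋=1 ⌊438/272⌋=1 ⌊511/272⌋=1 ⌊584/272⌋=2 ⌊657/272⌋=2
  n=10: ⌊730/272⌋=2
s_n = t_(n+1) − t_n for n = 0 … 9 gives
prefix = 0001000100
slide a length-8 window over [0..7] … [2..9] (3 windows); first occurrence of each distinct factor:
  [  0..  7] 00010001
  [  1..  8] 00100010
  [  2..  9] 01000100
distinct factors: {00010001, 00100010, 01000100}
count = 3  (Sturmian bound for length 8 is 9)


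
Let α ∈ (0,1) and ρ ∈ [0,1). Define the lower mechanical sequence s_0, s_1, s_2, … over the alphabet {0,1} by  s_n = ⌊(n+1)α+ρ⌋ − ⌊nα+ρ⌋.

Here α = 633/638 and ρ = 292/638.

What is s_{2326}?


1

(n+1)α + ρ = (2327·633 + 292) / 638 = 1473283/638
nα + ρ     = (2326·633 + 292) / 638 = 1472650/638
⌊1473283/638⌋ = 2309,  ⌊1472650/638⌋ = 2308
s_{2326} = 2309 − 2308 = 1


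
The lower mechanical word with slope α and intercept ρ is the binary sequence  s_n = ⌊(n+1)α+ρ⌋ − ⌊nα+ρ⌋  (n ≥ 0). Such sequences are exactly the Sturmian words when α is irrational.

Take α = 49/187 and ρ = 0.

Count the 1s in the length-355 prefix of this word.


93

#1s = Σ_{n=0}^{354} s_n = Σ_{n=0}^{354} (⌊(n+1)α+ρ⌋ − ⌊nα+ρ⌋)
the sum telescopes: every ⌊nα+ρ⌋ with 0 < n < 355 appears once with + and once with −, leaving ⌊355α+ρ⌋ − ⌊0·α+ρ⌋
355α + ρ = (355·49) / 187 = 17395/187
ρ = 0/187
⌊17395/187⌋ = 93,  ⌊0/187⌋ = 0
#1s = 93 − 0 = 93


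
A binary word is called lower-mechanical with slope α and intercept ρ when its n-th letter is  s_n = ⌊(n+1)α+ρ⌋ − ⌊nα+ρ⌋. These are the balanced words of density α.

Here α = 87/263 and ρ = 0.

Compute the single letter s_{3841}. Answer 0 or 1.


(n+1)α + ρ = (3842·87) / 263 = 334254/263
nα + ρ     = (3841·87) / 263 = 334167/263
⌊334254/263⌋ = 1270,  ⌊334167/263⌋ = 1270
s_{3841} = 1270 − 1270 = 0

0


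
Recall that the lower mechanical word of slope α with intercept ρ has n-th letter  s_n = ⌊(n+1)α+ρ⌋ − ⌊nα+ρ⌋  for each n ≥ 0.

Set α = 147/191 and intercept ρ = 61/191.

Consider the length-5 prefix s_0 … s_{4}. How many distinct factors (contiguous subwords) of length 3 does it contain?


3

t_n = ⌊(n·147+61)/191⌋ for n = 0 … 5:
  n=0…5: ⌊61/191⌋=0 ⌊208/191⌋=1 ⌊355/191⌋=1 ⌊502/191⌋=2 ⌊649/191⌋=3 ⌊796/191⌋=4
s_n = t_(n+1) − t_n for n = 0 … 4 gives
prefix = 10111
slide a length-3 window over [0..2] … [2..4] (3 windows); first occurrence of each distinct factor:
  [  0..  2] 101
  [  1..  3] 011
  [  2..  4] 111
distinct factors: {011, 101, 111}
count = 3  (Sturmian bound for length 3 is 4)


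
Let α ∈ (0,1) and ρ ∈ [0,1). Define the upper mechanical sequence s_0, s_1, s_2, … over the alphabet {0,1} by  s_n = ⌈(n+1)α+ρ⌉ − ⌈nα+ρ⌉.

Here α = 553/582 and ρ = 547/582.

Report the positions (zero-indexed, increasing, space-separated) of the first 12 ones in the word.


0 1 2 3 4 5 6 7 8 9 10 11

n=0: ⌈1100/582⌉−⌈547/582⌉ = 2−1 = 1  ← one
n=1: ⌈1653/582⌉−⌈1100/582⌉ = 3−2 = 1  ← one
n=2: ⌈2206/582⌉−⌈1653/582⌉ = 4−3 = 1  ← one
n=3: ⌈2759/582⌉−⌈2206/582⌉ = 5−4 = 1  ← one
n=4: ⌈3312/582⌉−⌈2759/582⌉ = 6−5 = 1  ← one
n=5: ⌈3865/582⌉−⌈3312/582⌉ = 7−6 = 1  ← one
n=6: ⌈4418/582⌉−⌈3865/582⌉ = 8−7 = 1  ← one
n=7: ⌈4971/582⌉−⌈4418/582⌉ = 9−8 = 1  ← one
n=8: ⌈5524/582⌉−⌈4971/582⌉ = 10−9 = 1  ← one
n=9: ⌈6077/582⌉−⌈5524/582⌉ = 11−10 = 1  ← one
n=10: ⌈6630/582⌉−⌈6077/582⌉ = 12−11 = 1  ← one
n=11: ⌈7183/582⌉−⌈6630/582⌉ = 13−12 = 1  ← one
positions of the first 12 ones: 0 1 2 3 4 5 6 7 8 9 10 11


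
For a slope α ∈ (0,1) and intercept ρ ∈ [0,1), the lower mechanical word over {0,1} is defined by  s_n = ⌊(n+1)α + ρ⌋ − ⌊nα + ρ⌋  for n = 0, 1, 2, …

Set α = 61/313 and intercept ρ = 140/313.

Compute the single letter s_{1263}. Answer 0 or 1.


(n+1)α + ρ = (1264·61 + 140) / 313 = 77244/313
nα + ρ     = (1263·61 + 140) / 313 = 77183/313
⌊77244/313⌋ = 246,  ⌊77183/313⌋ = 246
s_{1263} = 246 − 246 = 0

0


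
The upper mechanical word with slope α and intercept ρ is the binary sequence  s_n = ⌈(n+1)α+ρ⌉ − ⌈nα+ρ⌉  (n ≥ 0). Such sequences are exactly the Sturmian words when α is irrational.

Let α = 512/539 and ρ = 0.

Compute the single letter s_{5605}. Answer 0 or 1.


(n+1)α + ρ = (5606·512) / 539 = 2870272/539
nα + ρ     = (5605·512) / 539 = 2869760/539
⌈2870272/539⌉ = 5326,  ⌈2869760/539⌉ = 5325
s_{5605} = 5326 − 5325 = 1

1


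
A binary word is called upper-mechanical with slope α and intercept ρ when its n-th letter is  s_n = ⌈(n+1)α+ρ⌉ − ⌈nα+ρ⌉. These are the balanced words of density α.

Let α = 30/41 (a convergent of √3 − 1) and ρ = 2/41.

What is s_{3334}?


(n+1)α + ρ = (3335·30 + 2) / 41 = 100052/41
nα + ρ     = (3334·30 + 2) / 41 = 100022/41
⌈100052/41⌉ = 2441,  ⌈100022/41⌉ = 2440
s_{3334} = 2441 − 2440 = 1

1


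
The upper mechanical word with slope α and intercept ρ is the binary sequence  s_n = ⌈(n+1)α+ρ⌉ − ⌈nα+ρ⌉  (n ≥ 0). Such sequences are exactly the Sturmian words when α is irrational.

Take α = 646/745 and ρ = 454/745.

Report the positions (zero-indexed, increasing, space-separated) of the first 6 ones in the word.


n=0: ⌈1100/745⌉−⌈454/745⌉ = 2−1 = 1  ← one
n=1: ⌈1746/745⌉−⌈1100/745⌉ = 3−2 = 1  ← one
n=2: ⌈2392/745⌉−⌈1746/745⌉ = 4−3 = 1  ← one
n=3: ⌈3038/745⌉−⌈2392/745⌉ = 5−4 = 1  ← one
n=4: ⌈3684/745⌉−⌈3038/745⌉ = 5−5 = 0
n=5: ⌈4330/745⌉−⌈3684/745⌉ = 6−5 = 1  ← one
n=6: ⌈4976/745⌉−⌈4330/745⌉ = 7−6 = 1  ← one
positions of the first 6 ones: 0 1 2 3 5 6

0 1 2 3 5 6


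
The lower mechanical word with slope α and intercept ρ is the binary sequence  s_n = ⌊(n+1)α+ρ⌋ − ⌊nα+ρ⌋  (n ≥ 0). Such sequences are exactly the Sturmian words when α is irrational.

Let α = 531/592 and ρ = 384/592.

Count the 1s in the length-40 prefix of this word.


#1s = Σ_{n=0}^{39} s_n = Σ_{n=0}^{39} (⌊(n+1)α+ρ⌋ − ⌊nα+ρ⌋)
the sum telescopes: every ⌊nα+ρ⌋ with 0 < n < 40 appears once with + and once with −, leaving ⌊40α+ρ⌋ − ⌊0·α+ρ⌋
40α + ρ = (40·531 + 384) / 592 = 21624/592
ρ = 384/592
⌊21624/592⌋ = 36,  ⌊384/592⌋ = 0
#1s = 36 − 0 = 36

36


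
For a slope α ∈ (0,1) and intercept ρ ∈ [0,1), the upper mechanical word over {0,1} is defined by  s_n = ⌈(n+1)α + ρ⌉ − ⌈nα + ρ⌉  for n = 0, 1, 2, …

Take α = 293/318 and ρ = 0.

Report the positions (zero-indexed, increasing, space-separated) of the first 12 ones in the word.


0 1 2 3 4 5 6 7 8 9 10 11

n=0: ⌈293/318⌉−⌈0/318⌉ = 1−0 = 1  ← one
n=1: ⌈586/318⌉−⌈293/318⌉ = 2−1 = 1  ← one
n=2: ⌈879/318⌉−⌈586/318⌉ = 3−2 = 1  ← one
n=3: ⌈1172/318⌉−⌈879/318⌉ = 4−3 = 1  ← one
n=4: ⌈1465/318⌉−⌈1172/318⌉ = 5−4 = 1  ← one
n=5: ⌈1758/318⌉−⌈1465/318⌉ = 6−5 = 1  ← one
n=6: ⌈2051/318⌉−⌈1758/318⌉ = 7−6 = 1  ← one
n=7: ⌈2344/318⌉−⌈2051/318⌉ = 8−7 = 1  ← one
n=8: ⌈2637/318⌉−⌈2344/318⌉ = 9−8 = 1  ← one
n=9: ⌈2930/318⌉−⌈2637/318⌉ = 10−9 = 1  ← one
n=10: ⌈3223/318⌉−⌈2930/318⌉ = 11−10 = 1  ← one
n=11: ⌈3516/318⌉−⌈3223/318⌉ = 12−11 = 1  ← one
positions of the first 12 ones: 0 1 2 3 4 5 6 7 8 9 10 11


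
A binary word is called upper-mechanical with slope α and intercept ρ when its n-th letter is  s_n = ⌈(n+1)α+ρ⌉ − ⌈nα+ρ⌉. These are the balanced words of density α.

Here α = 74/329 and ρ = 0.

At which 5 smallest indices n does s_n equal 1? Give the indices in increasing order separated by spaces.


n=0: ⌈74/329⌉−⌈0/329⌉ = 1−0 = 1  ← one
n=1: ⌈148/329⌉−⌈74/329⌉ = 1−1 = 0
n=2: ⌈222/329⌉−⌈148/329⌉ = 1−1 = 0
n=3: ⌈296/329⌉−⌈222/329⌉ = 1−1 = 0
n=4: ⌈370/329⌉−⌈296/329⌉ = 2−1 = 1  ← one
n=5: ⌈444/329⌉−⌈370/329⌉ = 2−2 = 0
n=6: ⌈518/329⌉−⌈444/329⌉ = 2−2 = 0
n=7: ⌈592/329⌉−⌈518/329⌉ = 2−2 = 0
n=8: ⌈666/329⌉−⌈592/329⌉ = 3−2 = 1  ← one
n=9: ⌈740/329⌉−⌈666/329⌉ = 3−3 = 0
n=10: ⌈814/329⌉−⌈740/329⌉ = 3−3 = 0
n=11: ⌈888/329⌉−⌈814/329⌉ = 3−3 = 0
n=12: ⌈962/329⌉−⌈888/329⌉ = 3−3 = 0
n=13: ⌈1036/329⌉−⌈962/329⌉ = 4−3 = 1  ← one
n=14: ⌈1110/329⌉−⌈1036/329⌉ = 4−4 = 0
n=15: ⌈1184/329⌉−⌈1110/329⌉ = 4−4 = 0
n=16: ⌈1258/329⌉−⌈1184/329⌉ = 4−4 = 0
n=17: ⌈1332/329⌉−⌈1258/329⌉ = 5−4 = 1  ← one
positions of the first 5 ones: 0 4 8 13 17

0 4 8 13 17


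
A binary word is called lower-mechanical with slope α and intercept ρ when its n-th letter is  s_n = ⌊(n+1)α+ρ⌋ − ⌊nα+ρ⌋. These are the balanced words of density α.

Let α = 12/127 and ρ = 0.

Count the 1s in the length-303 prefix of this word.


28

#1s = Σ_{n=0}^{302} s_n = Σ_{n=0}^{302} (⌊(n+1)α+ρ⌋ − ⌊nα+ρ⌋)
the sum telescopes: every ⌊nα+ρ⌋ with 0 < n < 303 appears once with + and once with −, leaving ⌊303α+ρ⌋ − ⌊0·α+ρ⌋
303α + ρ = (303·12) / 127 = 3636/127
ρ = 0/127
⌊3636/127⌋ = 28,  ⌊0/127⌋ = 0
#1s = 28 − 0 = 28


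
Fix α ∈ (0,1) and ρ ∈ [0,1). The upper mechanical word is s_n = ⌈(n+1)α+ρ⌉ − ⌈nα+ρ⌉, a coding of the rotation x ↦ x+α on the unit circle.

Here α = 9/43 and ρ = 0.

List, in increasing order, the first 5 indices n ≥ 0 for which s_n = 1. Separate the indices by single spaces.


n=0: ⌈9/43⌉−⌈0/43⌉ = 1−0 = 1  ← one
n=1: ⌈18/43⌉−⌈9/43⌉ = 1−1 = 0
n=2: ⌈27/43⌉−⌈18/43⌉ = 1−1 = 0
n=3: ⌈36/43⌉−⌈27/43⌉ = 1−1 = 0
n=4: ⌈45/43⌉−⌈36/43⌉ = 2−1 = 1  ← one
n=5: ⌈54/43⌉−⌈45/43⌉ = 2−2 = 0
n=6: ⌈63/43⌉−⌈54/43⌉ = 2−2 = 0
n=7: ⌈72/43⌉−⌈63/43⌉ = 2−2 = 0
n=8: ⌈81/43⌉−⌈72/43⌉ = 2−2 = 0
n=9: ⌈90/43⌉−⌈81/43⌉ = 3−2 = 1  ← one
n=10: ⌈99/43⌉−⌈90/43⌉ = 3−3 = 0
n=11: ⌈108/43⌉−⌈99/43⌉ = 3−3 = 0
n=12: ⌈117/43⌉−⌈108/43⌉ = 3−3 = 0
n=13: ⌈126/43⌉−⌈117/43⌉ = 3−3 = 0
n=14: ⌈135/43⌉−⌈126/43⌉ = 4−3 = 1  ← one
n=15: ⌈144/43⌉−⌈135/43⌉ = 4−4 = 0
n=16: ⌈153/43⌉−⌈144/43⌉ = 4−4 = 0
n=17: ⌈162/43⌉−⌈153/43⌉ = 4−4 = 0
n=18: ⌈171/43⌉−⌈162/43⌉ = 4−4 = 0
n=19: ⌈180/43⌉−⌈171/43⌉ = 5−4 = 1  ← one
positions of the first 5 ones: 0 4 9 14 19

0 4 9 14 19


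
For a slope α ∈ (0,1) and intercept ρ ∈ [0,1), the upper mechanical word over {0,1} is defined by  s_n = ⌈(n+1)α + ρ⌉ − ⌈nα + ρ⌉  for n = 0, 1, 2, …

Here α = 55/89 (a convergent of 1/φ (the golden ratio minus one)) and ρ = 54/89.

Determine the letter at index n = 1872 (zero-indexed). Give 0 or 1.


1

(n+1)α + ρ = (1873·55 + 54) / 89 = 103069/89
nα + ρ     = (1872·55 + 54) / 89 = 103014/89
⌈103069/89⌉ = 1159,  ⌈103014/89⌉ = 1158
s_{1872} = 1159 − 1158 = 1


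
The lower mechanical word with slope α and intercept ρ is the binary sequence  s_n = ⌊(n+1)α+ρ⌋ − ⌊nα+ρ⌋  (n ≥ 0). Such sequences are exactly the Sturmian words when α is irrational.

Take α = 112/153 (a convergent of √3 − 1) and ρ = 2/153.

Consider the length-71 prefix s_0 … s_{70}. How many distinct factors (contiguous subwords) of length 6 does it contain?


7

t_n = ⌊(n·112+2)/153⌋ for n = 0 … 71:
  n=0…9: ⌊2/153⌋=0 ⌊114/153⌋=0 ⌊226/153⌋=1 ⌊338/153⌋=2 ⌊450/153⌋=2 ⌊562/153⌋=3 ⌊674/153⌋=4 ⌊786/153⌋=5 ⌊898/153⌋=5 ⌊1010/153⌋=6
  n=10…19: ⌊1122/153⌋=7 ⌊1234/153⌋=8 ⌊1346/153⌋=8 ⌊1458/153⌋=9 ⌊1570/153⌋=10 ⌊1682/153⌋=10 ⌊1794/153⌋=11 ⌊1906/153⌋=12 ⌊2018/153⌋=13 ⌊2130/153⌋=13
  n=20…29: ⌊2242/153⌋=14 ⌊2354/153⌋=15 ⌊2466/153⌋=16 ⌊2578/153⌋=16 ⌊2690/153⌋=17 ⌊2802/153⌋=18 ⌊2914/153⌋=19 ⌊3026/153⌋=19 ⌊3138/153⌋=20 ⌊3250/153⌋=21
  n=30…39: ⌊3362/153⌋=21 ⌊3474/153⌋=22 ⌊3586/153⌋=23 ⌊3698/153⌋=24 ⌊3810/153⌋=24 ⌊3922/153⌋=25 ⌊4034/153⌋=26 ⌊4146/153⌋=27 ⌊4258/153⌋=27 ⌊4370/153⌋=28
  n=40…49: ⌊4482/153⌋=29 ⌊4594/153⌋=30 ⌊4706/153⌋=30 ⌊4818/153⌋=31 ⌊4930/153⌋=32 ⌊5042/153⌋=32 ⌊5154/153⌋=33 ⌊5266/153⌋=34 ⌊5378/153⌋=35 ⌊5490/153⌋=35
  n=50…59: ⌊5602/153⌋=36 ⌊5714/153⌋=37 ⌊5826/153⌋=38 ⌊5938/153⌋=38 ⌊6050/153⌋=39 ⌊6162/153⌋=40 ⌊6274/153⌋=41 ⌊6386/153⌋=41 ⌊6498/153⌋=42 ⌊6610/153⌋=43
  n=60…69: ⌊6722/153⌋=43 ⌊6834/153⌋=44 ⌊6946/153⌋=45 ⌊7058/153⌋=46 ⌊7170/153⌋=46 ⌊7282/153⌋=47 ⌊7394/153⌋=48 ⌊7506/153⌋=49 ⌊7618/153⌋=49 ⌊7730/153⌋=50
  n=70…71: ⌊7842/153⌋=51 ⌊7954/153⌋=51
s_n = t_(n+1) − t_n for n = 0 … 70 gives
prefix = 01101110111011011101110111011011101110111011011101110111011011101110110
slide a length-6 window over [0..5] … [65..70] (66 windows); first occurrence of each distinct factor:
  [  0..  5] 011011
  [  1..  6] 110111
  [  2..  7] 101110
  [  3..  8] 011101
  [  4..  9] 111011
  [  9.. 14] 110110
  [ 10.. 15] 101101
  (the other 59 windows repeat one of these)
distinct factors: {011011, 011101, 101101, 101110, 110110, 110111, 111011}
count = 7  (Sturmian bound for length 6 is 7)


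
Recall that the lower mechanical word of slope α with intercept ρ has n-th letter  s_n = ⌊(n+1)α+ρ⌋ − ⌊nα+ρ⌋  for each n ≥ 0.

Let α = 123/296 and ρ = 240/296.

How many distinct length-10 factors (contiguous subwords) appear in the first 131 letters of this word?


t_n = ⌊(n·123+240)/296⌋ for n = 0 … 131:
  n=0…9: ⌊240/296⌋=0 ⌊363/296⌋=1 ⌊486/296⌋=1 ⌊609/296⌋=2 ⌊732/296⌋=2 ⌊855/296⌋=2 ⌊978/296⌋=3 ⌊1101/296⌋=3 ⌊1224/296⌋=4 ⌊1347/296⌋=4
  n=10…19: ⌊1470/296⌋=4 ⌊1593/296⌋=5 ⌊1716/296⌋=5 ⌊1839/296⌋=6 ⌊1962/296⌋=6 ⌊2085/296⌋=7 ⌊2208/296⌋=7 ⌊2331/296⌋=7 ⌊2454/296⌋=8 ⌊2577/296⌋=8
  n=20…29: ⌊2700/296⌋=9 ⌊2823/296⌋=9 ⌊2946/296⌋=9 ⌊3069/296⌋=10 ⌊3192/296⌋=10 ⌊3315/296⌋=11 ⌊3438/296⌋=11 ⌊3561/296⌋=12 ⌊3684/296⌋=12 ⌊3807/296⌋=12
  n=30…39: ⌊3930/296⌋=13 ⌊4053/296⌋=13 ⌊4176/296⌋=14 ⌊4299/296⌋=14 ⌊4422/296⌋=14 ⌊4545/296⌋=15 ⌊4668/296⌋=15 ⌊4791/296⌋=16 ⌊4914/296⌋=16 ⌊5037/296⌋=17
  n=40…49: ⌊5160/296⌋=17 ⌊5283/296⌋=17 ⌊5406/296⌋=18 ⌊5529/296⌋=18 ⌊5652/296⌋=19 ⌊5775/296⌋=19 ⌊5898/296⌋=19 ⌊6021/296⌋=20 ⌊6144/296⌋=20 ⌊6267/296⌋=21
  n=50…59: ⌊6390/296⌋=21 ⌊6513/296⌋=22 ⌊6636/296⌋=22 ⌊6759/296⌋=22 ⌊6882/296⌋=23 ⌊7005/296⌋=23 ⌊7128/296⌋=24 ⌊7251/296⌋=24 ⌊7374/296⌋=24 ⌊7497/296⌋=25
  n=60…69: ⌊7620/296⌋=25 ⌊7743/296⌋=26 ⌊7866/296⌋=26 ⌊7989/296⌋=26 ⌊8112/296⌋=27 ⌊8235/296⌋=27 ⌊8358/296⌋=28 ⌊8481/296⌋=28 ⌊8604/296⌋=29 ⌊8727/296⌋=29
  n=70…79: ⌊8850/296⌋=29 ⌊8973/296⌋=30 ⌊9096/296⌋=30 ⌊9219/296⌋=31 ⌊9342/296⌋=31 ⌊9465/296⌋=31 ⌊9588/296⌋=32 ⌊9711/296⌋=32 ⌊9834/296⌋=33 ⌊9957/296⌋=33
  n=80…89: ⌊10080/296⌋=34 ⌊10203/296⌋=34 ⌊10326/296⌋=34 ⌊10449/296⌋=35 ⌊10572/296⌋=35 ⌊10695/296⌋=36 ⌊10818/296⌋=36 ⌊10941/296⌋=36 ⌊11064/296⌋=37 ⌊11187/296⌋=37
  n=90…99: ⌊11310/296⌋=38 ⌊11433/296⌋=38 ⌊11556/296⌋=39 ⌊11679/296⌋=39 ⌊11802/296⌋=39 ⌊11925/296⌋=40 ⌊12048/296⌋=40 ⌊12171/296⌋=41 ⌊12294/296⌋=41 ⌊12417/296⌋=41
  n=100…109: ⌊12540/296⌋=42 ⌊12663/296⌋=42 ⌊12786/296⌋=43 ⌊12909/296⌋=43 ⌊13032/296⌋=44 ⌊13155/296⌋=44 ⌊13278/296⌋=44 ⌊13401/296⌋=45 ⌊13524/296⌋=45 ⌊13647/296⌋=46
  n=110…119: ⌊13770/296⌋=46 ⌊13893/296⌋=46 ⌊14016/296⌋=47 ⌊14139/296⌋=47 ⌊14262/296⌋=48 ⌊14385/296⌋=48 ⌊14508/296⌋=49 ⌊14631/296⌋=49 ⌊14754/296⌋=49 ⌊14877/296⌋=50
  n=120…129: ⌊15000/296⌋=50 ⌊15123/296⌋=51 ⌊15246/296⌋=51 ⌊15369/296⌋=51 ⌊15492/296⌋=52 ⌊15615/296⌋=52 ⌊15738/296⌋=53 ⌊15861/296⌋=53 ⌊15984/296⌋=54 ⌊16107/296⌋=54
  n=130…131: ⌊16230/296⌋=54 ⌊16353/296⌋=55
s_n = t_(n+1) − t_n for n = 0 … 130 gives
prefix = 10100101001010100101001010100101001010100101001010100101001010010101001010010101001010010101001010010101001010010101001010010101001
slide a length-10 window over [0..9] … [121..130] (122 windows); first occurrence of each distinct factor:
  [  0..  9] 1010010100
  [  1.. 10] 0100101001
  [  2.. 11] 1001010010
  [  3.. 12] 0010100101
  [  4.. 13] 0101001010
  [  5.. 14] 1010010101
  [  6.. 15] 0100101010
  [  7.. 16] 1001010100
  [  8.. 17] 0010101001
  [  9.. 18] 0101010010
  [ 10.. 19] 1010100101
  (the other 111 windows repeat one of these)
distinct factors: {0010100101, 0010101001, 0100101001, 0100101010, 0101001010, 0101010010, 1001010010, 1001010100, 1010010100, 1010010101, 1010100101}
count = 11  (Sturmian bound for length 10 is 11)

11


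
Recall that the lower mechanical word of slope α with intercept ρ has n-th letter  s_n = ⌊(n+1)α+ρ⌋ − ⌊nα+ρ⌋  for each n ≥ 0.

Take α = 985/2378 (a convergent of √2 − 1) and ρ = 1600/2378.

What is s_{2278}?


0

(n+1)α + ρ = (2279·985 + 1600) / 2378 = 2246415/2378
nα + ρ     = (2278·985 + 1600) / 2378 = 2245430/2378
⌊2246415/2378⌋ = 944,  ⌊2245430/2378⌋ = 944
s_{2278} = 944 − 944 = 0


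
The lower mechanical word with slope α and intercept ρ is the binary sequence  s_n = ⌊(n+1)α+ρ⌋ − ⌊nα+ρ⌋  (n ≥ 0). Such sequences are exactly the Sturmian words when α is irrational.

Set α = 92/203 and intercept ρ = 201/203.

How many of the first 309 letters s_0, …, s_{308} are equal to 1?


141

#1s = Σ_{n=0}^{308} s_n = Σ_{n=0}^{308} (⌊(n+1)α+ρ⌋ − ⌊nα+ρ⌋)
the sum telescopes: every ⌊nα+ρ⌋ with 0 < n < 309 appears once with + and once with −, leaving ⌊309α+ρ⌋ − ⌊0·α+ρ⌋
309α + ρ = (309·92 + 201) / 203 = 28629/203
ρ = 201/203
⌊28629/203⌋ = 141,  ⌊201/203⌋ = 0
#1s = 141 − 0 = 141


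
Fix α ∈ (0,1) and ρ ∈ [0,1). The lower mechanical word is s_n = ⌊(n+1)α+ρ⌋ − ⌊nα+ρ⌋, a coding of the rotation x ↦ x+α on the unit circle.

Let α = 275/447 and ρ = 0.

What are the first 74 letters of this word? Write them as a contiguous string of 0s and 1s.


01011010110101101101011010110110101101011011010110101101101011010110110101

n=0: ⌊(1·275)/447⌋ − ⌊(0·275)/447⌋ = ⌊275/447⌋ − ⌊0/447⌋ = 0 − 0 = 0
n=1: ⌊(2·275)/447⌋ − ⌊(1·275)/447⌋ = ⌊550/447⌋ − ⌊275/447⌋ = 1 − 0 = 1
n=2: ⌊(3·275)/447⌋ − ⌊(2·275)/447⌋ = ⌊825/447⌋ − ⌊550/447⌋ = 1 − 1 = 0
n=3: ⌊(4·275)/447⌋ − ⌊(3·275)/447⌋ = ⌊1100/447⌋ − ⌊825/447⌋ = 2 − 1 = 1
n=4: ⌊(5·275)/447⌋ − ⌊(4·275)/447⌋ = ⌊1375/447⌋ − ⌊1100/447⌋ = 3 − 2 = 1
n=5: ⌊(6·275)/447⌋ − ⌊(5·275)/447⌋ = ⌊1650/447⌋ − ⌊1375/447⌋ = 3 − 3 = 0
n=6: ⌊(7·275)/447⌋ − ⌊(6·275)/447⌋ = ⌊1925/447⌋ − ⌊1650/447⌋ = 4 − 3 = 1
n=7: ⌊(8·275)/447⌋ − ⌊(7·275)/447⌋ = ⌊2200/447⌋ − ⌊1925/447⌋ = 4 − 4 = 0
n=8: ⌊(9·275)/447⌋ − ⌊(8·275)/447⌋ = ⌊2475/447⌋ − ⌊2200/447⌋ = 5 − 4 = 1
n=9: ⌊(10·275)/447⌋ − ⌊(9·275)/447⌋ = ⌊2750/447⌋ − ⌊2475/447⌋ = 6 − 5 = 1
n=10: ⌊(11·275)/447⌋ − ⌊(10·275)/447⌋ = ⌊3025/447⌋ − ⌊2750/447⌋ = 6 − 6 = 0
n=11: ⌊(12·275)/447⌋ − ⌊(11·275)/447⌋ = ⌊3300/447⌋ − ⌊3025/447⌋ = 7 − 6 = 1
n=12: ⌊(13·275)/447⌋ − ⌊(12·275)/447⌋ = ⌊3575/447⌋ − ⌊3300/447⌋ = 7 − 7 = 0
n=13: ⌊(14·275)/447⌋ − ⌊(13·275)/447⌋ = ⌊3850/447⌋ − ⌊3575/447⌋ = 8 − 7 = 1
n=14: ⌊(15·275)/447⌋ − ⌊(14·275)/447⌋ = ⌊4125/447⌋ − ⌊3850/447⌋ = 9 − 8 = 1
n=15: ⌊(16·275)/447⌋ − ⌊(15·275)/447⌋ = ⌊4400/447⌋ − ⌊4125/447⌋ = 9 − 9 = 0
n=16: ⌊(17·275)/447⌋ − ⌊(16·275)/447⌋ = ⌊4675/447⌋ − ⌊4400/447⌋ = 10 − 9 = 1
n=17: ⌊(18·275)/447⌋ − ⌊(17·275)/447⌋ = ⌊4950/447⌋ − ⌊4675/447⌋ = 11 − 10 = 1
n=18: ⌊(19·275)/447⌋ − ⌊(18·275)/447⌋ = ⌊5225/447⌋ − ⌊4950/447⌋ = 11 − 11 = 0
n=19: ⌊(20·275)/447⌋ − ⌊(19·275)/447⌋ = ⌊5500/447⌋ − ⌊5225/447⌋ = 12 − 11 = 1
n=20: ⌊(21·275)/447⌋ − ⌊(20·275)/447⌋ = ⌊5775/447⌋ − ⌊5500/447⌋ = 12 − 12 = 0
n=21: ⌊(22·275)/447⌋ − ⌊(21·275)/447⌋ = ⌊6050/447⌋ − ⌊5775/447⌋ = 13 − 12 = 1
n=22: ⌊(23·275)/447⌋ − ⌊(22·275)/447⌋ = ⌊6325/447⌋ − ⌊6050/447⌋ = 14 − 13 = 1
n=23: ⌊(24·275)/447⌋ − ⌊(23·275)/447⌋ = ⌊6600/447⌋ − ⌊6325/447⌋ = 14 − 14 = 0
n=24: ⌊(25·275)/447⌋ − ⌊(24·275)/447⌋ = ⌊6875/447⌋ − ⌊6600/447⌋ = 15 − 14 = 1
n=25: ⌊(26·275)/447⌋ − ⌊(25·275)/447⌋ = ⌊7150/447⌋ − ⌊6875/447⌋ = 15 − 15 = 0
n=26: ⌊(27·275)/447⌋ − ⌊(26·275)/447⌋ = ⌊7425/447⌋ − ⌊7150/447⌋ = 16 − 15 = 1
n=27: ⌊(28·275)/447⌋ − ⌊(27·275)/447⌋ = ⌊7700/447⌋ − ⌊7425/447⌋ = 17 − 16 = 1
n=28: ⌊(29·275)/447⌋ − ⌊(28·275)/447⌋ = ⌊7975/447⌋ − ⌊7700/447⌋ = 17 − 17 = 0
n=29: ⌊(30·275)/447⌋ − ⌊(29·275)/447⌋ = ⌊8250/447⌋ − ⌊7975/447⌋ = 18 − 17 = 1
n=30: ⌊(31·275)/447⌋ − ⌊(30·275)/447⌋ = ⌊8525/447⌋ − ⌊8250/447⌋ = 19 − 18 = 1
n=31: ⌊(32·275)/447⌋ − ⌊(31·275)/447⌋ = ⌊8800/447⌋ − ⌊8525/447⌋ = 19 − 19 = 0
n=32: ⌊(33·275)/447⌋ − ⌊(32·275)/447⌋ = ⌊9075/447⌋ − ⌊8800/447⌋ = 20 − 19 = 1
n=33: ⌊(34·275)/447⌋ − ⌊(33·275)/447⌋ = ⌊9350/447⌋ − ⌊9075/447⌋ = 20 − 20 = 0
n=34: ⌊(35·275)/447⌋ − ⌊(34·275)/447⌋ = ⌊9625/447⌋ − ⌊9350/447⌋ = 21 − 20 = 1
n=35: ⌊(36·275)/447⌋ − ⌊(35·275)/447⌋ = ⌊9900/447⌋ − ⌊9625/447⌋ = 22 − 21 = 1
n=36: ⌊(37·275)/447⌋ − ⌊(36·275)/447⌋ = ⌊10175/447⌋ − ⌊9900/447⌋ = 22 − 22 = 0
n=37: ⌊(38·275)/447⌋ − ⌊(37·275)/447⌋ = ⌊10450/447⌋ − ⌊10175/447⌋ = 23 − 22 = 1
n=38: ⌊(39·275)/447⌋ − ⌊(38·275)/447⌋ = ⌊10725/447⌋ − ⌊10450/447⌋ = 23 − 23 = 0
n=39: ⌊(40·275)/447⌋ − ⌊(39·275)/447⌋ = ⌊11000/447⌋ − ⌊10725/447⌋ = 24 − 23 = 1
n=40: ⌊(41·275)/447⌋ − ⌊(40·275)/447⌋ = ⌊11275/447⌋ − ⌊11000/447⌋ = 25 − 24 = 1
n=41: ⌊(42·275)/447⌋ − ⌊(41·275)/447⌋ = ⌊11550/447⌋ − ⌊11275/447⌋ = 25 − 25 = 0
n=42: ⌊(43·275)/447⌋ − ⌊(42·275)/447⌋ = ⌊11825/447⌋ − ⌊11550/447⌋ = 26 − 25 = 1
n=43: ⌊(44·275)/447⌋ − ⌊(43·275)/447⌋ = ⌊12100/447⌋ − ⌊11825/447⌋ = 27 − 26 = 1
n=44: ⌊(45·275)/447⌋ − ⌊(44·275)/447⌋ = ⌊12375/447⌋ − ⌊12100/447⌋ = 27 − 27 = 0
n=45: ⌊(46·275)/447⌋ − ⌊(45·275)/447⌋ = ⌊12650/447⌋ − ⌊12375/447⌋ = 28 − 27 = 1
n=46: ⌊(47·275)/447⌋ − ⌊(46·275)/447⌋ = ⌊12925/447⌋ − ⌊12650/447⌋ = 28 − 28 = 0
n=47: ⌊(48·275)/447⌋ − ⌊(47·275)/447⌋ = ⌊13200/447⌋ − ⌊12925/447⌋ = 29 − 28 = 1
n=48: ⌊(49·275)/447⌋ − ⌊(48·275)/447⌋ = ⌊13475/447⌋ − ⌊13200/447⌋ = 30 − 29 = 1
n=49: ⌊(50·275)/447⌋ − ⌊(49·275)/447⌋ = ⌊13750/447⌋ − ⌊13475/447⌋ = 30 − 30 = 0
n=50: ⌊(51·275)/447⌋ − ⌊(50·275)/447⌋ = ⌊14025/447⌋ − ⌊13750/447⌋ = 31 − 30 = 1
n=51: ⌊(52·275)/447⌋ − ⌊(51·275)/447⌋ = ⌊14300/447⌋ − ⌊14025/447⌋ = 31 − 31 = 0
n=52: ⌊(53·275)/447⌋ − ⌊(52·275)/447⌋ = ⌊14575/447⌋ − ⌊14300/447⌋ = 32 − 31 = 1
n=53: ⌊(54·275)/447⌋ − ⌊(53·275)/447⌋ = ⌊14850/447⌋ − ⌊14575/447⌋ = 33 − 32 = 1
n=54: ⌊(55·275)/447⌋ − ⌊(54·275)/447⌋ = ⌊15125/447⌋ − ⌊14850/447⌋ = 33 − 33 = 0
n=55: ⌊(56·275)/447⌋ − ⌊(55·275)/447⌋ = ⌊15400/447⌋ − ⌊15125/447⌋ = 34 − 33 = 1
n=56: ⌊(57·275)/447⌋ − ⌊(56·275)/447⌋ = ⌊15675/447⌋ − ⌊15400/447⌋ = 35 − 34 = 1
n=57: ⌊(58·275)/447⌋ − ⌊(57·275)/447⌋ = ⌊15950/447⌋ − ⌊15675/447⌋ = 35 − 35 = 0
n=58: ⌊(59·275)/447⌋ − ⌊(58·275)/447⌋ = ⌊16225/447⌋ − ⌊15950/447⌋ = 36 − 35 = 1
n=59: ⌊(60·275)/447⌋ − ⌊(59·275)/447⌋ = ⌊16500/447⌋ − ⌊16225/447⌋ = 36 − 36 = 0
n=60: ⌊(61·275)/447⌋ − ⌊(60·275)/447⌋ = ⌊16775/447⌋ − ⌊16500/447⌋ = 37 − 36 = 1
n=61: ⌊(62·275)/447⌋ − ⌊(61·275)/447⌋ = ⌊17050/447⌋ − ⌊16775/447⌋ = 38 − 37 = 1
n=62: ⌊(63·275)/447⌋ − ⌊(62·275)/447⌋ = ⌊17325/447⌋ − ⌊17050/447⌋ = 38 − 38 = 0
n=63: ⌊(64·275)/447⌋ − ⌊(63·275)/447⌋ = ⌊17600/447⌋ − ⌊17325/447⌋ = 39 − 38 = 1
n=64: ⌊(65·275)/447⌋ − ⌊(64·275)/447⌋ = ⌊17875/447⌋ − ⌊17600/447⌋ = 39 − 39 = 0
n=65: ⌊(66·275)/447⌋ − ⌊(65·275)/447⌋ = ⌊18150/447⌋ − ⌊17875/447⌋ = 40 − 39 = 1
n=66: ⌊(67·275)/447⌋ − ⌊(66·275)/447⌋ = ⌊18425/447⌋ − ⌊18150/447⌋ = 41 − 40 = 1
n=67: ⌊(68·275)/447⌋ − ⌊(67·275)/447⌋ = ⌊18700/447⌋ − ⌊18425/447⌋ = 41 − 41 = 0
n=68: ⌊(69·275)/447⌋ − ⌊(68·275)/447⌋ = ⌊18975/447⌋ − ⌊18700/447⌋ = 42 − 41 = 1
n=69: ⌊(70·275)/447⌋ − ⌊(69·275)/447⌋ = ⌊19250/447⌋ − ⌊18975/447⌋ = 43 − 42 = 1
n=70: ⌊(71·275)/447⌋ − ⌊(70·275)/447⌋ = ⌊19525/447⌋ − ⌊19250/447⌋ = 43 − 43 = 0
n=71: ⌊(72·275)/447⌋ − ⌊(71·275)/447⌋ = ⌊19800/447⌋ − ⌊19525/447⌋ = 44 − 43 = 1
n=72: ⌊(73·275)/447⌋ − ⌊(72·275)/447⌋ = ⌊20075/447⌋ − ⌊19800/447⌋ = 44 − 44 = 0
n=73: ⌊(74·275)/447⌋ − ⌊(73·275)/447⌋ = ⌊20350/447⌋ − ⌊20075/447⌋ = 45 − 44 = 1


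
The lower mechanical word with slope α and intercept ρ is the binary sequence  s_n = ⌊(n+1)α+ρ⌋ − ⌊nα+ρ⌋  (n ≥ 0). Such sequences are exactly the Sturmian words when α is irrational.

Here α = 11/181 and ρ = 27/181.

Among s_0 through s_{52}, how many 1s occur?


3

#1s = Σ_{n=0}^{52} s_n = Σ_{n=0}^{52} (⌊(n+1)α+ρ⌋ − ⌊nα+ρ⌋)
the sum telescopes: every ⌊nα+ρ⌋ with 0 < n < 53 appears once with + and once with −, leaving ⌊53α+ρ⌋ − ⌊0·α+ρ⌋
53α + ρ = (53·11 + 27) / 181 = 610/181
ρ = 27/181
⌊610/181⌋ = 3,  ⌊27/181⌋ = 0
#1s = 3 − 0 = 3


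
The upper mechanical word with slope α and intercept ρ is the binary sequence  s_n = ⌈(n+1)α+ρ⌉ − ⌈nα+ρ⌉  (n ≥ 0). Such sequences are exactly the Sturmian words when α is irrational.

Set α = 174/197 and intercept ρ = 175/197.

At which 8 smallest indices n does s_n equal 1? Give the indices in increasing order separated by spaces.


n=0: ⌈349/197⌉−⌈175/197⌉ = 2−1 = 1  ← one
n=1: ⌈523/197⌉−⌈349/197⌉ = 3−2 = 1  ← one
n=2: ⌈697/197⌉−⌈523/197⌉ = 4−3 = 1  ← one
n=3: ⌈871/197⌉−⌈697/197⌉ = 5−4 = 1  ← one
n=4: ⌈1045/197⌉−⌈871/197⌉ = 6−5 = 1  ← one
n=5: ⌈1219/197⌉−⌈1045/197⌉ = 7−6 = 1  ← one
n=6: ⌈1393/197⌉−⌈1219/197⌉ = 8−7 = 1  ← one
n=7: ⌈1567/197⌉−⌈1393/197⌉ = 8−8 = 0
n=8: ⌈1741/197⌉−⌈1567/197⌉ = 9−8 = 1  ← one
positions of the first 8 ones: 0 1 2 3 4 5 6 8

0 1 2 3 4 5 6 8


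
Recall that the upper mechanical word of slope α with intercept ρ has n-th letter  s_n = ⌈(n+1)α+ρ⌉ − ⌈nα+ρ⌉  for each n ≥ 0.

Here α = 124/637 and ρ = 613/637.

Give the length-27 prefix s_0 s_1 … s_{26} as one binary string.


100001000010000100001000010

n=0: ⌈(1·124+613)/637⌉ − ⌈(0·124+613)/637⌉ = ⌈737/637⌉ − ⌈613/637⌉ = 2 − 1 = 1
n=1: ⌈(2·124+613)/637⌉ − ⌈(1·124+613)/637⌉ = ⌈861/637⌉ − ⌈737/637⌉ = 2 − 2 = 0
n=2: ⌈(3·124+613)/637⌉ − ⌈(2·124+613)/637⌉ = ⌈985/637⌉ − ⌈861/637⌉ = 2 − 2 = 0
n=3: ⌈(4·124+613)/637⌉ − ⌈(3·124+613)/637⌉ = ⌈1109/637⌉ − ⌈985/637⌉ = 2 − 2 = 0
n=4: ⌈(5·124+613)/637⌉ − ⌈(4·124+613)/637⌉ = ⌈1233/637⌉ − ⌈1109/637⌉ = 2 − 2 = 0
n=5: ⌈(6·124+613)/637⌉ − ⌈(5·124+613)/637⌉ = ⌈1357/637⌉ − ⌈1233/637⌉ = 3 − 2 = 1
n=6: ⌈(7·124+613)/637⌉ − ⌈(6·124+613)/637⌉ = ⌈1481/637⌉ − ⌈1357/637⌉ = 3 − 3 = 0
n=7: ⌈(8·124+613)/637⌉ − ⌈(7·124+613)/637⌉ = ⌈1605/637⌉ − ⌈1481/637⌉ = 3 − 3 = 0
n=8: ⌈(9·124+613)/637⌉ − ⌈(8·124+613)/637⌉ = ⌈1729/637⌉ − ⌈1605/637⌉ = 3 − 3 = 0
n=9: ⌈(10·124+613)/637⌉ − ⌈(9·124+613)/637⌉ = ⌈1853/637⌉ − ⌈1729/637⌉ = 3 − 3 = 0
n=10: ⌈(11·124+613)/637⌉ − ⌈(10·124+613)/637⌉ = ⌈1977/637⌉ − ⌈1853/637⌉ = 4 − 3 = 1
n=11: ⌈(12·124+613)/637⌉ − ⌈(11·124+613)/637⌉ = ⌈2101/637⌉ − ⌈1977/637⌉ = 4 − 4 = 0
n=12: ⌈(13·124+613)/637⌉ − ⌈(12·124+613)/637⌉ = ⌈2225/637⌉ − ⌈2101/637⌉ = 4 − 4 = 0
n=13: ⌈(14·124+613)/637⌉ − ⌈(13·124+613)/637⌉ = ⌈2349/637⌉ − ⌈2225/637⌉ = 4 − 4 = 0
n=14: ⌈(15·124+613)/637⌉ − ⌈(14·124+613)/637⌉ = ⌈2473/637⌉ − ⌈2349/637⌉ = 4 − 4 = 0
n=15: ⌈(16·124+613)/637⌉ − ⌈(15·124+613)/637⌉ = ⌈2597/637⌉ − ⌈2473/637⌉ = 5 − 4 = 1
n=16: ⌈(17·124+613)/637⌉ − ⌈(16·124+613)/637⌉ = ⌈2721/637⌉ − ⌈2597/637⌉ = 5 − 5 = 0
n=17: ⌈(18·124+613)/637⌉ − ⌈(17·124+613)/637⌉ = ⌈2845/637⌉ − ⌈2721/637⌉ = 5 − 5 = 0
n=18: ⌈(19·124+613)/637⌉ − ⌈(18·124+613)/637⌉ = ⌈2969/637⌉ − ⌈2845/637⌉ = 5 − 5 = 0
n=19: ⌈(20·124+613)/637⌉ − ⌈(19·124+613)/637⌉ = ⌈3093/637⌉ − ⌈2969/637⌉ = 5 − 5 = 0
n=20: ⌈(21·124+613)/637⌉ − ⌈(20·124+613)/637⌉ = ⌈3217/637⌉ − ⌈3093/637⌉ = 6 − 5 = 1
n=21: ⌈(22·124+613)/637⌉ − ⌈(21·124+613)/637⌉ = ⌈3341/637⌉ − ⌈3217/637⌉ = 6 − 6 = 0
n=22: ⌈(23·124+613)/637⌉ − ⌈(22·124+613)/637⌉ = ⌈3465/637⌉ − ⌈3341/637⌉ = 6 − 6 = 0
n=23: ⌈(24·124+613)/637⌉ − ⌈(23·124+613)/637⌉ = ⌈3589/637⌉ − ⌈3465/637⌉ = 6 − 6 = 0
n=24: ⌈(25·124+613)/637⌉ − ⌈(24·124+613)/637⌉ = ⌈3713/637⌉ − ⌈3589/637⌉ = 6 − 6 = 0
n=25: ⌈(26·124+613)/637⌉ − ⌈(25·124+613)/637⌉ = ⌈3837/637⌉ − ⌈3713/637⌉ = 7 − 6 = 1
n=26: ⌈(27·124+613)/637⌉ − ⌈(26·124+613)/637⌉ = ⌈3961/637⌉ − ⌈3837/637⌉ = 7 − 7 = 0


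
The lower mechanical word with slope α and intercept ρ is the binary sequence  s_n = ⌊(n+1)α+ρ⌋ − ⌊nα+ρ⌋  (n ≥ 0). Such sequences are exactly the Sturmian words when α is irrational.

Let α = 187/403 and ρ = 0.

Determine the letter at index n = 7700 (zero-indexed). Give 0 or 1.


1

(n+1)α + ρ = (7701·187) / 403 = 1440087/403
nα + ρ     = (7700·187) / 403 = 1439900/403
⌊1440087/403⌋ = 3573,  ⌊1439900/403⌋ = 3572
s_{7700} = 3573 − 3572 = 1


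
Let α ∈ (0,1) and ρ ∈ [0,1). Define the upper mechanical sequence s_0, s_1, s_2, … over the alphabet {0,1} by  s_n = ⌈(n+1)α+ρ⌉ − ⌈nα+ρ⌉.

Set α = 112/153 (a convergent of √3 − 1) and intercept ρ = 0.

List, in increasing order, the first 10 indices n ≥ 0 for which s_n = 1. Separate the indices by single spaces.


0 1 2 4 5 6 8 9 10 12

n=0: ⌈112/153⌉−⌈0/153⌉ = 1−0 = 1  ← one
n=1: ⌈224/153⌉−⌈112/153⌉ = 2−1 = 1  ← one
n=2: ⌈336/153⌉−⌈224/153⌉ = 3−2 = 1  ← one
n=3: ⌈448/153⌉−⌈336/153⌉ = 3−3 = 0
n=4: ⌈560/153⌉−⌈448/153⌉ = 4−3 = 1  ← one
n=5: ⌈672/153⌉−⌈560/153⌉ = 5−4 = 1  ← one
n=6: ⌈784/153⌉−⌈672/153⌉ = 6−5 = 1  ← one
n=7: ⌈896/153⌉−⌈784/153⌉ = 6−6 = 0
n=8: ⌈1008/153⌉−⌈896/153⌉ = 7−6 = 1  ← one
n=9: ⌈1120/153⌉−⌈1008/153⌉ = 8−7 = 1  ← one
n=10: ⌈1232/153⌉−⌈1120/153⌉ = 9−8 = 1  ← one
n=11: ⌈1344/153⌉−⌈1232/153⌉ = 9−9 = 0
n=12: ⌈1456/153⌉−⌈1344/153⌉ = 10−9 = 1  ← one
positions of the first 10 ones: 0 1 2 4 5 6 8 9 10 12
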